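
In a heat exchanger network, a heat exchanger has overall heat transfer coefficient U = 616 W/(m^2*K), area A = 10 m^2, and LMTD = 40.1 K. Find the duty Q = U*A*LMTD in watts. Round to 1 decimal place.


Q = U * A * LMTD
Q = 616 * 10 * 40.1
Q = 247016.0 W


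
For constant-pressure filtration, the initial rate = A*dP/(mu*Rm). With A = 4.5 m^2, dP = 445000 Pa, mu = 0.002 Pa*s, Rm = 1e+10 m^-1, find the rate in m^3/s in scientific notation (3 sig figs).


rate = A * dP / (mu * Rm)
rate = 4.5 * 445000 / (0.002 * 1e+10)
rate = 2002500.0 / 2.000e+07
rate = 1.00e-01 m^3/s


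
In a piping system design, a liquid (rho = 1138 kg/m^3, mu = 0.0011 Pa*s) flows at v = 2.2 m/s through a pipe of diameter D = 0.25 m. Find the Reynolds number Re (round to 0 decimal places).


Re = rho * v * D / mu
Re = 1138 * 2.2 * 0.25 / 0.0011
Re = 625.9 / 0.0011
Re = 569000


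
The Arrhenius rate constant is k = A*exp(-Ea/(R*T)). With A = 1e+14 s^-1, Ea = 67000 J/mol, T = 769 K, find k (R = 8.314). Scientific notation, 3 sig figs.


k = A * exp(-Ea/(R*T))
k = 1e+14 * exp(-67000 / (8.314 * 769))
k = 1e+14 * exp(-10.479449)
k = 2.81e+09


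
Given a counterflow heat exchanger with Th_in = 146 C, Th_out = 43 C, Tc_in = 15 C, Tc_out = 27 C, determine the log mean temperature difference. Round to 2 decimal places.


dT1 = Th_in - Tc_out = 146 - 27 = 119
dT2 = Th_out - Tc_in = 43 - 15 = 28
LMTD = (dT1 - dT2) / ln(dT1/dT2)
LMTD = (119 - 28) / ln(119/28)
LMTD = 62.89 K


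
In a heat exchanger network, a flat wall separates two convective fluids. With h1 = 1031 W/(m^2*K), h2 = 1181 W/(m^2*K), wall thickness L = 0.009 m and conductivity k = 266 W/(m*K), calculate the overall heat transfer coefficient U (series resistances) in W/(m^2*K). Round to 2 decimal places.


1/U = 1/h1 + L/k + 1/h2
1/U = 1/1031 + 0.009/266 + 1/1181
1/U = 0.0009699321 + 3.38346e-05 + 0.0008467401
1/U = 0.0018505068
U = 540.39 W/(m^2*K)


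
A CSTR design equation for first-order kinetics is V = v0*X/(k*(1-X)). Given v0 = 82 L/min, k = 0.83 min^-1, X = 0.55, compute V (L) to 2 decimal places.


V = v0 * X / (k * (1 - X))
V = 82 * 0.55 / (0.83 * (1 - 0.55))
V = 45.1 / (0.83 * 0.45)
V = 45.1 / 0.3735
V = 120.75 L


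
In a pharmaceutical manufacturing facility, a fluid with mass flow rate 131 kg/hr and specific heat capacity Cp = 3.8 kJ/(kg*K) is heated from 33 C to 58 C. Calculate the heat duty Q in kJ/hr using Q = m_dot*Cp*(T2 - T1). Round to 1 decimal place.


Q = m_dot * Cp * (T2 - T1)
Q = 131 * 3.8 * (58 - 33)
Q = 131 * 3.8 * 25
Q = 12445.0 kJ/hr


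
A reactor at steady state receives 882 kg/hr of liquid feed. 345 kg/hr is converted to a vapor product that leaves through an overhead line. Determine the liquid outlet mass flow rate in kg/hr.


Steady-state mass balance on the main outlet: F_out = F_in - F_removed
F_out = 882 - 345
F_out = 537 kg/hr


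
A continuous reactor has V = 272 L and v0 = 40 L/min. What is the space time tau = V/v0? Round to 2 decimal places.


tau = V / v0
tau = 272 / 40
tau = 6.80 min


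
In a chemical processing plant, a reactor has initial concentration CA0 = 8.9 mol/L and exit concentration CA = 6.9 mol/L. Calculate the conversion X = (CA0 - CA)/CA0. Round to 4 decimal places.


X = (CA0 - CA) / CA0
X = (8.9 - 6.9) / 8.9
X = 2.0 / 8.9
X = 0.2247


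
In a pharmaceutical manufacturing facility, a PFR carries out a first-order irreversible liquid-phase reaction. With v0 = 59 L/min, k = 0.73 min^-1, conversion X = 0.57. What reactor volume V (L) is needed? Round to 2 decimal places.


V = (v0/k) * ln(1/(1-X))
V = (59/0.73) * ln(1/(1-0.57))
V = 80.821918 * ln(2.325581)
V = 80.821918 * 0.84397
V = 68.21 L


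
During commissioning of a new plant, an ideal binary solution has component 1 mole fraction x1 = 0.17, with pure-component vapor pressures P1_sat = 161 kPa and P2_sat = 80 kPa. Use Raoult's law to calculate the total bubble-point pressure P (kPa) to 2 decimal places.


P = x1*P1_sat + x2*P2_sat
x2 = 1 - x1 = 1 - 0.17 = 0.83
P = 0.17*161 + 0.83*80
P = 27.37 + 66.4
P = 93.77 kPa


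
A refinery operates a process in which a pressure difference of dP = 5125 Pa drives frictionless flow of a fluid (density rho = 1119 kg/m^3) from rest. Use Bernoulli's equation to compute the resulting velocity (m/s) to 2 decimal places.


v = sqrt(2*dP/rho)
v = sqrt(2*5125/1119)
v = sqrt(9.159964)
v = 3.03 m/s


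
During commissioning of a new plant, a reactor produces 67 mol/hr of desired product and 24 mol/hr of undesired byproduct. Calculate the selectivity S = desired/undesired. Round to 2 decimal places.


S = desired product rate / undesired product rate
S = 67 / 24
S = 2.79


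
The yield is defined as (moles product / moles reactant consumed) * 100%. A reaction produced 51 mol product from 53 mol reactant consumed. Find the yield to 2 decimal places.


Yield = (moles product / moles consumed) * 100%
Yield = (51 / 53) * 100
Yield = 0.9623 * 100
Yield = 96.23%


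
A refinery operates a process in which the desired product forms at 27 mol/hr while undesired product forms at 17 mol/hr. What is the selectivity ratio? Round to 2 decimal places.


S = desired product rate / undesired product rate
S = 27 / 17
S = 1.59


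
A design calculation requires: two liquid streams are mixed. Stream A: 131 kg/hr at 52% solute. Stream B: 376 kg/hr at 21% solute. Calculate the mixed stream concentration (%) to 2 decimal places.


Mass balance on solute: F1*x1 + F2*x2 = F3*x3
F3 = F1 + F2 = 131 + 376 = 507 kg/hr
x3 = (F1*x1 + F2*x2)/F3
x3 = (131*0.52 + 376*0.21) / 507
x3 = 29.01%


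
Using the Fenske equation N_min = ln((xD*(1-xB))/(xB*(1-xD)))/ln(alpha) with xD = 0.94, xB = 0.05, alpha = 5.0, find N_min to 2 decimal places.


N_min = ln((xD*(1-xB))/(xB*(1-xD))) / ln(alpha)
Numerator inside ln: 0.893 / 0.003 = 297.666667
ln(297.666667) = 5.695974
ln(alpha) = ln(5.0) = 1.609438
N_min = 5.695974 / 1.609438 = 3.54


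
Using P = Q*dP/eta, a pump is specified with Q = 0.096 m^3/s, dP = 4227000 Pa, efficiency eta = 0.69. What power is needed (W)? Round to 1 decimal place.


P = Q * dP / eta
P = 0.096 * 4227000 / 0.69
P = 405792.0 / 0.69
P = 588104.3 W


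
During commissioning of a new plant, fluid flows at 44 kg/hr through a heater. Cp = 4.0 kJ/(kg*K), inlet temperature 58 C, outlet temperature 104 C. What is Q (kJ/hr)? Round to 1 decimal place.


Q = m_dot * Cp * (T2 - T1)
Q = 44 * 4.0 * (104 - 58)
Q = 44 * 4.0 * 46
Q = 8096.0 kJ/hr


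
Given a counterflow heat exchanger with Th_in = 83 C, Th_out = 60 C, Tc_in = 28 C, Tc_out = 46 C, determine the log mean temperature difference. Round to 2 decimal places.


dT1 = Th_in - Tc_out = 83 - 46 = 37
dT2 = Th_out - Tc_in = 60 - 28 = 32
LMTD = (dT1 - dT2) / ln(dT1/dT2)
LMTD = (37 - 32) / ln(37/32)
LMTD = 34.44 K


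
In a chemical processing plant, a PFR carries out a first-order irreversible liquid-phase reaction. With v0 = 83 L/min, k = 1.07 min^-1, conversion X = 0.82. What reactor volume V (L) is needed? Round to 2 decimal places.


V = (v0/k) * ln(1/(1-X))
V = (83/1.07) * ln(1/(1-0.82))
V = 77.570093 * ln(5.555556)
V = 77.570093 * 1.714799
V = 133.02 L


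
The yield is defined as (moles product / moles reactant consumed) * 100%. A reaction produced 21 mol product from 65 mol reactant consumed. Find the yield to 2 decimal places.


Yield = (moles product / moles consumed) * 100%
Yield = (21 / 65) * 100
Yield = 0.3231 * 100
Yield = 32.31%


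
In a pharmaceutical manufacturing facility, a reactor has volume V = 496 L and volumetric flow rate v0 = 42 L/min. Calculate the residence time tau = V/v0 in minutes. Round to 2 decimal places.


tau = V / v0
tau = 496 / 42
tau = 11.81 min


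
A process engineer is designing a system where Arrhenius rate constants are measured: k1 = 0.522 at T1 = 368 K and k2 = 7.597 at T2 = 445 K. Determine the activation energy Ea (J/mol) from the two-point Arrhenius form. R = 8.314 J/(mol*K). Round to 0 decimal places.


Ea = R * ln(k2/k1) / (1/T1 - 1/T2)
ln(k2/k1) = ln(7.597/0.522) = 2.6778411
1/T1 - 1/T2 = 1/368 - 1/445 = 0.000470200293
Ea = 8.314 * 2.6778411 / 0.000470200293
Ea = 47349 J/mol


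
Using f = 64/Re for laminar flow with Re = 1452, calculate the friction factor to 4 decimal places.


f = 64 / Re
f = 64 / 1452
f = 0.0441


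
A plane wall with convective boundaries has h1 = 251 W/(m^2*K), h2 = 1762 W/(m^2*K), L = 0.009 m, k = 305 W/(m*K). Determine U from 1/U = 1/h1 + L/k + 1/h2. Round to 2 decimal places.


1/U = 1/h1 + L/k + 1/h2
1/U = 1/251 + 0.009/305 + 1/1762
1/U = 0.0039840637 + 2.95082e-05 + 0.0005675369
1/U = 0.0045811088
U = 218.29 W/(m^2*K)


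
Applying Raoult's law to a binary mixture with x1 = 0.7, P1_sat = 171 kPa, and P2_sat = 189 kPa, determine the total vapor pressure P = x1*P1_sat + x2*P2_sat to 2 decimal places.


P = x1*P1_sat + x2*P2_sat
x2 = 1 - x1 = 1 - 0.7 = 0.3
P = 0.7*171 + 0.3*189
P = 119.7 + 56.7
P = 176.40 kPa


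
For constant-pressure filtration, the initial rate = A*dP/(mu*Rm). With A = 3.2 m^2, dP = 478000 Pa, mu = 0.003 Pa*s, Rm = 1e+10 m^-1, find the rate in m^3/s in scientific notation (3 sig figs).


rate = A * dP / (mu * Rm)
rate = 3.2 * 478000 / (0.003 * 1e+10)
rate = 1529600.0 / 3.000e+07
rate = 5.10e-02 m^3/s


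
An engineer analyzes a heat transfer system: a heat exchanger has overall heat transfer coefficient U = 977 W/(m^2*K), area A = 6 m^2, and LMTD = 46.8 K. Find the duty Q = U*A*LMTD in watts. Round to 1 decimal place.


Q = U * A * LMTD
Q = 977 * 6 * 46.8
Q = 274341.6 W


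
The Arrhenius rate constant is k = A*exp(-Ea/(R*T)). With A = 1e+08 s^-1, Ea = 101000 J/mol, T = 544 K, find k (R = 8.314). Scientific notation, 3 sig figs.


k = A * exp(-Ea/(R*T))
k = 1e+08 * exp(-101000 / (8.314 * 544))
k = 1e+08 * exp(-22.33122)
k = 2.00e-02


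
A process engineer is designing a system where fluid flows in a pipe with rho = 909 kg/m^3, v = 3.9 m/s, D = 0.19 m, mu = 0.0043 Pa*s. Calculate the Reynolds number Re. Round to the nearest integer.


Re = rho * v * D / mu
Re = 909 * 3.9 * 0.19 / 0.0043
Re = 673.569 / 0.0043
Re = 156644


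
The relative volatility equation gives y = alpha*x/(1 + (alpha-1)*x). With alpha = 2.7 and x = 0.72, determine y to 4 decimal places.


y = alpha*x / (1 + (alpha-1)*x)
y = 2.7*0.72 / (1 + (2.7-1)*0.72)
y = 1.944 / (1 + 1.224)
y = 1.944 / 2.224
y = 0.8741


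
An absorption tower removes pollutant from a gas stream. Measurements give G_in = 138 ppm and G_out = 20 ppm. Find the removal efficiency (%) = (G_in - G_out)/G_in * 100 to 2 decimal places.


Efficiency = (G_in - G_out) / G_in * 100%
Efficiency = (138 - 20) / 138 * 100
Efficiency = 118 / 138 * 100
Efficiency = 85.51%


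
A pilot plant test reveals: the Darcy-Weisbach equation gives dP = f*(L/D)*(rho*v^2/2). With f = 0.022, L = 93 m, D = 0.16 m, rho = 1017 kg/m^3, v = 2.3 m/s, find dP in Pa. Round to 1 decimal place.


dP = f * (L/D) * (rho*v^2/2)
dP = 0.022 * (93/0.16) * (1017*2.3^2/2)
L/D = 581.25
rho*v^2/2 = 1017*5.29/2 = 2689.965
dP = 0.022 * 581.25 * 2689.965
dP = 34397.9 Pa


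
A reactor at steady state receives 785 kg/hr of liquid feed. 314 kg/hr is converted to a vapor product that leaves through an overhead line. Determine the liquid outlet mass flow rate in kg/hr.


Steady-state mass balance on the main outlet: F_out = F_in - F_removed
F_out = 785 - 314
F_out = 471 kg/hr


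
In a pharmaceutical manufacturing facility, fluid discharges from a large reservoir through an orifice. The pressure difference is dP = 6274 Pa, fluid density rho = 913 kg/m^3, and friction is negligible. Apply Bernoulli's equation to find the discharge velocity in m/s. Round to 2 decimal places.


v = sqrt(2*dP/rho)
v = sqrt(2*6274/913)
v = sqrt(13.743702)
v = 3.71 m/s


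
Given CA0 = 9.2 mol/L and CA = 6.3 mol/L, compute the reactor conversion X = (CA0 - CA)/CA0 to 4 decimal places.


X = (CA0 - CA) / CA0
X = (9.2 - 6.3) / 9.2
X = 2.9 / 9.2
X = 0.3152


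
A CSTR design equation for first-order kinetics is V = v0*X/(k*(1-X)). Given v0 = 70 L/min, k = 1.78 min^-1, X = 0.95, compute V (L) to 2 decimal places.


V = v0 * X / (k * (1 - X))
V = 70 * 0.95 / (1.78 * (1 - 0.95))
V = 66.5 / (1.78 * 0.05)
V = 66.5 / 0.089
V = 747.19 L


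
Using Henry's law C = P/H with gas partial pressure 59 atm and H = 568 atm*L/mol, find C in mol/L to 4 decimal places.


C = P / H
C = 59 / 568
C = 0.1039 mol/L


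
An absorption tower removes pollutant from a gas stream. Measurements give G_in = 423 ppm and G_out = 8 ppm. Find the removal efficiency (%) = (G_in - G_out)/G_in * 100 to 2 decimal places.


Efficiency = (G_in - G_out) / G_in * 100%
Efficiency = (423 - 8) / 423 * 100
Efficiency = 415 / 423 * 100
Efficiency = 98.11%


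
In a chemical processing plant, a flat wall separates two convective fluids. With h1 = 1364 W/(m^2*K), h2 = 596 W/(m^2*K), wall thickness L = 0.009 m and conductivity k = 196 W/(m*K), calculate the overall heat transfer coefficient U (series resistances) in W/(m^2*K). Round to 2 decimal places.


1/U = 1/h1 + L/k + 1/h2
1/U = 1/1364 + 0.009/196 + 1/596
1/U = 0.0007331378 + 4.59184e-05 + 0.0016778523
1/U = 0.0024569085
U = 407.02 W/(m^2*K)


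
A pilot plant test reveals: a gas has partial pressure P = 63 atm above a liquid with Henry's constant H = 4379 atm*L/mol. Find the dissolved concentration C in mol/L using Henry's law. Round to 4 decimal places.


C = P / H
C = 63 / 4379
C = 0.0144 mol/L


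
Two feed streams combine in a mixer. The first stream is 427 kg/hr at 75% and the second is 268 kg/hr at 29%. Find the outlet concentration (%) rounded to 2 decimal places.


Mass balance on solute: F1*x1 + F2*x2 = F3*x3
F3 = F1 + F2 = 427 + 268 = 695 kg/hr
x3 = (F1*x1 + F2*x2)/F3
x3 = (427*0.75 + 268*0.29) / 695
x3 = 57.26%


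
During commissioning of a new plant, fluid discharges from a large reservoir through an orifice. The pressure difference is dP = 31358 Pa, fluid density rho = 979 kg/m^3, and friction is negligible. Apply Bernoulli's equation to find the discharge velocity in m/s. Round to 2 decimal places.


v = sqrt(2*dP/rho)
v = sqrt(2*31358/979)
v = sqrt(64.061287)
v = 8.00 m/s


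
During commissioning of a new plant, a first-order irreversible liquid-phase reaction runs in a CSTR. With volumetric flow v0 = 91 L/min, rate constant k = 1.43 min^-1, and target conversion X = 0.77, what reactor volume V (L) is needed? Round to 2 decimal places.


V = v0 * X / (k * (1 - X))
V = 91 * 0.77 / (1.43 * (1 - 0.77))
V = 70.07 / (1.43 * 0.23)
V = 70.07 / 0.3289
V = 213.04 L


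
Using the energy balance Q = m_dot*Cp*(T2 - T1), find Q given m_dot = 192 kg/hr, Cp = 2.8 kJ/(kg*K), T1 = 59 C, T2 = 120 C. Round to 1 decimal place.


Q = m_dot * Cp * (T2 - T1)
Q = 192 * 2.8 * (120 - 59)
Q = 192 * 2.8 * 61
Q = 32793.6 kJ/hr


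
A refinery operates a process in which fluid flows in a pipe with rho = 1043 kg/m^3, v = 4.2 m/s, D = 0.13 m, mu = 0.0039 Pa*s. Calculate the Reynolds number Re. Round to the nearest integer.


Re = rho * v * D / mu
Re = 1043 * 4.2 * 0.13 / 0.0039
Re = 569.478 / 0.0039
Re = 146020


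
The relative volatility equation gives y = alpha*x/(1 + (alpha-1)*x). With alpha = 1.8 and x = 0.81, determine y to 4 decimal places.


y = alpha*x / (1 + (alpha-1)*x)
y = 1.8*0.81 / (1 + (1.8-1)*0.81)
y = 1.458 / (1 + 0.648)
y = 1.458 / 1.648
y = 0.8847


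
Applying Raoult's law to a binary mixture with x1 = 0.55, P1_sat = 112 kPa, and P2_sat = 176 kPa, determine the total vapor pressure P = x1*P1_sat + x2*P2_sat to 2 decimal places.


P = x1*P1_sat + x2*P2_sat
x2 = 1 - x1 = 1 - 0.55 = 0.45
P = 0.55*112 + 0.45*176
P = 61.6 + 79.2
P = 140.80 kPa


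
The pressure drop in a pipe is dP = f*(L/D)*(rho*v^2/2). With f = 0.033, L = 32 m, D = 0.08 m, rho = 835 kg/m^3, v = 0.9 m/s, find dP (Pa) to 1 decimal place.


dP = f * (L/D) * (rho*v^2/2)
dP = 0.033 * (32/0.08) * (835*0.9^2/2)
L/D = 400.0
rho*v^2/2 = 835*0.81/2 = 338.175
dP = 0.033 * 400.0 * 338.175
dP = 4463.9 Pa


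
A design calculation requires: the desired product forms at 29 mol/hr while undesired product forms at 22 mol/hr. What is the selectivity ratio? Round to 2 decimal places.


S = desired product rate / undesired product rate
S = 29 / 22
S = 1.32


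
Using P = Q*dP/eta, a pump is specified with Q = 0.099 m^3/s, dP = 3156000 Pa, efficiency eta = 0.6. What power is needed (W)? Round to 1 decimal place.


P = Q * dP / eta
P = 0.099 * 3156000 / 0.6
P = 312444.0 / 0.6
P = 520740.0 W


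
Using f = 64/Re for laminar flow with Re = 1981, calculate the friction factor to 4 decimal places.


f = 64 / Re
f = 64 / 1981
f = 0.0323


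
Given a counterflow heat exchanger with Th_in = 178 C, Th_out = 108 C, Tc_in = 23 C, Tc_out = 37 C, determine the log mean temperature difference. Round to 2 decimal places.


dT1 = Th_in - Tc_out = 178 - 37 = 141
dT2 = Th_out - Tc_in = 108 - 23 = 85
LMTD = (dT1 - dT2) / ln(dT1/dT2)
LMTD = (141 - 85) / ln(141/85)
LMTD = 110.65 K


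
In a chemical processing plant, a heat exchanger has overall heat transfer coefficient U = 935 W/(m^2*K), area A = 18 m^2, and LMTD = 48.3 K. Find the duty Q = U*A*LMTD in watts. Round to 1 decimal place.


Q = U * A * LMTD
Q = 935 * 18 * 48.3
Q = 812889.0 W


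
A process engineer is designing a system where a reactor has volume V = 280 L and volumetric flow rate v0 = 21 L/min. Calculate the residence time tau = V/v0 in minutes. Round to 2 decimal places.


tau = V / v0
tau = 280 / 21
tau = 13.33 min


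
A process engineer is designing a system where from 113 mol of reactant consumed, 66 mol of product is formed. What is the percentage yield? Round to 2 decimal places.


Yield = (moles product / moles consumed) * 100%
Yield = (66 / 113) * 100
Yield = 0.5841 * 100
Yield = 58.41%


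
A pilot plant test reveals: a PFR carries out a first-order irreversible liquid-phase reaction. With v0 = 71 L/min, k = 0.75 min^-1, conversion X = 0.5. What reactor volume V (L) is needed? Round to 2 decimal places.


V = (v0/k) * ln(1/(1-X))
V = (71/0.75) * ln(1/(1-0.5))
V = 94.666667 * ln(2.0)
V = 94.666667 * 0.693147
V = 65.62 L


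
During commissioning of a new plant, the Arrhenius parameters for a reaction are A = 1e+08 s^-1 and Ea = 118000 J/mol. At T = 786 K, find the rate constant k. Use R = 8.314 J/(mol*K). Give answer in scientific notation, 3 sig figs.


k = A * exp(-Ea/(R*T))
k = 1e+08 * exp(-118000 / (8.314 * 786))
k = 1e+08 * exp(-18.05716)
k = 1.44e+00


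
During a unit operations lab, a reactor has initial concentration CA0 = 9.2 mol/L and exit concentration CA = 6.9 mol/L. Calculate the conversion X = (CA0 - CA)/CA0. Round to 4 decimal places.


X = (CA0 - CA) / CA0
X = (9.2 - 6.9) / 9.2
X = 2.3 / 9.2
X = 0.2500


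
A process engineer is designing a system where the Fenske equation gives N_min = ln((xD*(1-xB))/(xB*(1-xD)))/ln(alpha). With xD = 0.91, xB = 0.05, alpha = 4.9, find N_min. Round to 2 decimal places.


N_min = ln((xD*(1-xB))/(xB*(1-xD))) / ln(alpha)
Numerator inside ln: 0.8645 / 0.0045 = 192.111111
ln(192.111111) = 5.258074
ln(alpha) = ln(4.9) = 1.589235
N_min = 5.258074 / 1.589235 = 3.31


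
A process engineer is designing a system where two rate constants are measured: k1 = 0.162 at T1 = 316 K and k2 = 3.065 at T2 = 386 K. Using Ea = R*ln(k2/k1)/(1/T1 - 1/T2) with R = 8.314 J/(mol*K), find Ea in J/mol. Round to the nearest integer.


Ea = R * ln(k2/k1) / (1/T1 - 1/T2)
ln(k2/k1) = ln(3.065/0.162) = 2.9402065
1/T1 - 1/T2 = 1/316 - 1/386 = 0.000573883387
Ea = 8.314 * 2.9402065 / 0.000573883387
Ea = 42596 J/mol


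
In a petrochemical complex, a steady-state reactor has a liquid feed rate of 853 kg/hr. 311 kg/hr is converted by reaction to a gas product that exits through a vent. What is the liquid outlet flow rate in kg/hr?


Steady-state mass balance on the main outlet: F_out = F_in - F_removed
F_out = 853 - 311
F_out = 542 kg/hr


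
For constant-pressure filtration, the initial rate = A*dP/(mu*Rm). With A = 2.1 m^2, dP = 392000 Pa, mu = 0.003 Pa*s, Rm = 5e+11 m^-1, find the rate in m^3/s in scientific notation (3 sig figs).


rate = A * dP / (mu * Rm)
rate = 2.1 * 392000 / (0.003 * 5e+11)
rate = 823200.0 / 1.500e+09
rate = 5.49e-04 m^3/s


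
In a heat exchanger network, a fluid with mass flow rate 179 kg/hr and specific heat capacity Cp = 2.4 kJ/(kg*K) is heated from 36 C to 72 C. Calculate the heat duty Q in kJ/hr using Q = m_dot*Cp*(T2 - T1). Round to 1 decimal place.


Q = m_dot * Cp * (T2 - T1)
Q = 179 * 2.4 * (72 - 36)
Q = 179 * 2.4 * 36
Q = 15465.6 kJ/hr


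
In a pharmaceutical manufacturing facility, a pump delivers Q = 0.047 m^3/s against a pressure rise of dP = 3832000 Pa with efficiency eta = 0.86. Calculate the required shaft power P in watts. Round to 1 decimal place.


P = Q * dP / eta
P = 0.047 * 3832000 / 0.86
P = 180104.0 / 0.86
P = 209423.3 W


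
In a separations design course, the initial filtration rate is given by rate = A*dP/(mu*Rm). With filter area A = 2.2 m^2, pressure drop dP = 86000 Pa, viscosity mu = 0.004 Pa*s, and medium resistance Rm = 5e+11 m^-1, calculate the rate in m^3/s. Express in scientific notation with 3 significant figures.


rate = A * dP / (mu * Rm)
rate = 2.2 * 86000 / (0.004 * 5e+11)
rate = 189200.0 / 2.000e+09
rate = 9.46e-05 m^3/s


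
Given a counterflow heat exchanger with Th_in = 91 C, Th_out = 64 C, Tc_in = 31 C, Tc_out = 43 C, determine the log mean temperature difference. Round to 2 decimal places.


dT1 = Th_in - Tc_out = 91 - 43 = 48
dT2 = Th_out - Tc_in = 64 - 31 = 33
LMTD = (dT1 - dT2) / ln(dT1/dT2)
LMTD = (48 - 33) / ln(48/33)
LMTD = 40.03 K


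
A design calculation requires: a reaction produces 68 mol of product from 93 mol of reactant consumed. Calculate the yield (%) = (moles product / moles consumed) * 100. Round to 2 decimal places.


Yield = (moles product / moles consumed) * 100%
Yield = (68 / 93) * 100
Yield = 0.7312 * 100
Yield = 73.12%


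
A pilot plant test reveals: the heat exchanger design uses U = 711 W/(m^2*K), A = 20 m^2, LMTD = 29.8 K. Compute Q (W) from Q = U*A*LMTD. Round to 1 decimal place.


Q = U * A * LMTD
Q = 711 * 20 * 29.8
Q = 423756.0 W


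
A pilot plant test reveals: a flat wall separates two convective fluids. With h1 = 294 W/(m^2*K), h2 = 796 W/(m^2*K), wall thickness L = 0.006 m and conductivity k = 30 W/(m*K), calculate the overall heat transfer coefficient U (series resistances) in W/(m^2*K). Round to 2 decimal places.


1/U = 1/h1 + L/k + 1/h2
1/U = 1/294 + 0.006/30 + 1/796
1/U = 0.0034013605 + 0.0002 + 0.0012562814
1/U = 0.0048576419
U = 205.86 W/(m^2*K)


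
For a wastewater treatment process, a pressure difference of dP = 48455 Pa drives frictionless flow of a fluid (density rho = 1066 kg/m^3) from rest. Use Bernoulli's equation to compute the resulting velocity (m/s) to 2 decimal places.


v = sqrt(2*dP/rho)
v = sqrt(2*48455/1066)
v = sqrt(90.909944)
v = 9.53 m/s


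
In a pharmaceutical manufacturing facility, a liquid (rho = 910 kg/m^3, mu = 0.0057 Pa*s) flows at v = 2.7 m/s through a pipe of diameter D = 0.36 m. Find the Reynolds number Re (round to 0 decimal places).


Re = rho * v * D / mu
Re = 910 * 2.7 * 0.36 / 0.0057
Re = 884.52 / 0.0057
Re = 155179


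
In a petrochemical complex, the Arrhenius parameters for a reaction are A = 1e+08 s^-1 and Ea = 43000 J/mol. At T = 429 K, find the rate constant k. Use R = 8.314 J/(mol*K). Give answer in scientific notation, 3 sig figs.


k = A * exp(-Ea/(R*T))
k = 1e+08 * exp(-43000 / (8.314 * 429))
k = 1e+08 * exp(-12.055942)
k = 5.81e+02


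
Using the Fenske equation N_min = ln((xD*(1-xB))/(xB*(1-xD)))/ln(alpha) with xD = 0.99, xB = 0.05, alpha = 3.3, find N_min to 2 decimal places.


N_min = ln((xD*(1-xB))/(xB*(1-xD))) / ln(alpha)
Numerator inside ln: 0.9405 / 0.0005 = 1881.0
ln(1881.0) = 7.539559
ln(alpha) = ln(3.3) = 1.193922
N_min = 7.539559 / 1.193922 = 6.31


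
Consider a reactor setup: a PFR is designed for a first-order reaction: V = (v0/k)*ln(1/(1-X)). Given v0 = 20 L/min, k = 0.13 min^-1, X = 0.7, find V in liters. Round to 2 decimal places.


V = (v0/k) * ln(1/(1-X))
V = (20/0.13) * ln(1/(1-0.7))
V = 153.846154 * ln(3.333333)
V = 153.846154 * 1.203973
V = 185.23 L


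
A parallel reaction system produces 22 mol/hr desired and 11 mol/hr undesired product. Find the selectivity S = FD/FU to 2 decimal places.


S = desired product rate / undesired product rate
S = 22 / 11
S = 2.00


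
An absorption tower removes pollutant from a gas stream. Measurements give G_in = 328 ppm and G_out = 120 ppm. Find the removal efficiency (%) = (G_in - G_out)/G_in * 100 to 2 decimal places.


Efficiency = (G_in - G_out) / G_in * 100%
Efficiency = (328 - 120) / 328 * 100
Efficiency = 208 / 328 * 100
Efficiency = 63.41%


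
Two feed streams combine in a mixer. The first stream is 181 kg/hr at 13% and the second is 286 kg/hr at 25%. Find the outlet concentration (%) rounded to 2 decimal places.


Mass balance on solute: F1*x1 + F2*x2 = F3*x3
F3 = F1 + F2 = 181 + 286 = 467 kg/hr
x3 = (F1*x1 + F2*x2)/F3
x3 = (181*0.13 + 286*0.25) / 467
x3 = 20.35%


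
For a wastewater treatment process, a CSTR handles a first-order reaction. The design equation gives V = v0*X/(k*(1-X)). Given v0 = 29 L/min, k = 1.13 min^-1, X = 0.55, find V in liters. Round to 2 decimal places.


V = v0 * X / (k * (1 - X))
V = 29 * 0.55 / (1.13 * (1 - 0.55))
V = 15.95 / (1.13 * 0.45)
V = 15.95 / 0.5085
V = 31.37 L


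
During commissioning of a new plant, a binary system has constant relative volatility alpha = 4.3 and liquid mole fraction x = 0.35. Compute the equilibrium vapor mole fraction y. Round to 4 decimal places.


y = alpha*x / (1 + (alpha-1)*x)
y = 4.3*0.35 / (1 + (4.3-1)*0.35)
y = 1.505 / (1 + 1.155)
y = 1.505 / 2.155
y = 0.6984


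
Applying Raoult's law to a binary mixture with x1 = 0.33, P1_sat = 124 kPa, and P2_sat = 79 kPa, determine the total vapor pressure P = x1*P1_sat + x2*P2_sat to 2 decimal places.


P = x1*P1_sat + x2*P2_sat
x2 = 1 - x1 = 1 - 0.33 = 0.67
P = 0.33*124 + 0.67*79
P = 40.92 + 52.93
P = 93.85 kPa


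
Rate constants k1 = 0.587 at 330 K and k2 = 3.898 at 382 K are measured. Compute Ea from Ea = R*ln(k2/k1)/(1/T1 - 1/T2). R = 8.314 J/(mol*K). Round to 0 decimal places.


Ea = R * ln(k2/k1) / (1/T1 - 1/T2)
ln(k2/k1) = ln(3.898/0.587) = 1.8931941
1/T1 - 1/T2 = 1/330 - 1/382 = 0.000412501983
Ea = 8.314 * 1.8931941 / 0.000412501983
Ea = 38157 J/mol


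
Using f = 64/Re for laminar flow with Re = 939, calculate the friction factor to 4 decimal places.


f = 64 / Re
f = 64 / 939
f = 0.0682


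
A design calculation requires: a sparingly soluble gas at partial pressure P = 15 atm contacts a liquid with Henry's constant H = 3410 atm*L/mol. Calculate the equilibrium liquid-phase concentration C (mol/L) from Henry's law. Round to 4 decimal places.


C = P / H
C = 15 / 3410
C = 0.0044 mol/L


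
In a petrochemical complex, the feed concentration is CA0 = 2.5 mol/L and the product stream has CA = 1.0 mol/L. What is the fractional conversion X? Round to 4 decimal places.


X = (CA0 - CA) / CA0
X = (2.5 - 1.0) / 2.5
X = 1.5 / 2.5
X = 0.6000


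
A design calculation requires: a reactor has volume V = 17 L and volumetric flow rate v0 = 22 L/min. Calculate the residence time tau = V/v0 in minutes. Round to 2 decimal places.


tau = V / v0
tau = 17 / 22
tau = 0.77 min


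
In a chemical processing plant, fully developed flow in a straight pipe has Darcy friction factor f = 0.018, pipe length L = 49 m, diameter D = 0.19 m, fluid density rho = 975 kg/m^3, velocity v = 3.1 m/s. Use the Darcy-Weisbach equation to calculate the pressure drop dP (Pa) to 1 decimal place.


dP = f * (L/D) * (rho*v^2/2)
dP = 0.018 * (49/0.19) * (975*3.1^2/2)
L/D = 257.89473684
rho*v^2/2 = 975*9.61/2 = 4684.875
dP = 0.018 * 257.89473684 * 4684.875
dP = 21747.7 Pa


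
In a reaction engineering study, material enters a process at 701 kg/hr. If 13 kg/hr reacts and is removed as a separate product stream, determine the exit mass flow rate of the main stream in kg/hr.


Steady-state mass balance on the main outlet: F_out = F_in - F_removed
F_out = 701 - 13
F_out = 688 kg/hr


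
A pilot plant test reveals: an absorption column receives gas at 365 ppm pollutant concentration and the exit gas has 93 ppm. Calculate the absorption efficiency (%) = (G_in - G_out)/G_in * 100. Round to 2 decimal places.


Efficiency = (G_in - G_out) / G_in * 100%
Efficiency = (365 - 93) / 365 * 100
Efficiency = 272 / 365 * 100
Efficiency = 74.52%


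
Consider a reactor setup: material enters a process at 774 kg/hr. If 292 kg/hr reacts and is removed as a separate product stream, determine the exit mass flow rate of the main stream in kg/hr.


Steady-state mass balance on the main outlet: F_out = F_in - F_removed
F_out = 774 - 292
F_out = 482 kg/hr


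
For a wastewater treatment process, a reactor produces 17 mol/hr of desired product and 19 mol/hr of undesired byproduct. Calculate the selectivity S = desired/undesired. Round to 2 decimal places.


S = desired product rate / undesired product rate
S = 17 / 19
S = 0.89


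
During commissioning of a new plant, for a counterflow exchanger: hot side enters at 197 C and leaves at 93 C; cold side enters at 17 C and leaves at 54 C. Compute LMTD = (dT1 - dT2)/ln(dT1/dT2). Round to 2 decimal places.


dT1 = Th_in - Tc_out = 197 - 54 = 143
dT2 = Th_out - Tc_in = 93 - 17 = 76
LMTD = (dT1 - dT2) / ln(dT1/dT2)
LMTD = (143 - 76) / ln(143/76)
LMTD = 105.99 K


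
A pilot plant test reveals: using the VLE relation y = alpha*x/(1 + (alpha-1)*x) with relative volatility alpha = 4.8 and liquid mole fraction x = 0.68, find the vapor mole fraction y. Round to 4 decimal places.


y = alpha*x / (1 + (alpha-1)*x)
y = 4.8*0.68 / (1 + (4.8-1)*0.68)
y = 3.264 / (1 + 2.584)
y = 3.264 / 3.584
y = 0.9107


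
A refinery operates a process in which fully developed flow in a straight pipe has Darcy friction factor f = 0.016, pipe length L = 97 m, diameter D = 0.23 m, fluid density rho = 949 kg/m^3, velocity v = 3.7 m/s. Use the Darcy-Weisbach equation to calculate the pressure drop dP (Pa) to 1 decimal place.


dP = f * (L/D) * (rho*v^2/2)
dP = 0.016 * (97/0.23) * (949*3.7^2/2)
L/D = 421.73913043
rho*v^2/2 = 949*13.69/2 = 6495.905
dP = 0.016 * 421.73913043 * 6495.905
dP = 43833.2 Pa


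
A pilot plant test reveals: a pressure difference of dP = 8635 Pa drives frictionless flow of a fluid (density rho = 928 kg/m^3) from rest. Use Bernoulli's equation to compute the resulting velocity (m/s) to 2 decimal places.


v = sqrt(2*dP/rho)
v = sqrt(2*8635/928)
v = sqrt(18.609914)
v = 4.31 m/s


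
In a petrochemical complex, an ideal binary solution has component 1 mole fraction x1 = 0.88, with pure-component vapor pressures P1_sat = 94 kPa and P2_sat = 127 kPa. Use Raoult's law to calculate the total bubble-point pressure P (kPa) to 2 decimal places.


P = x1*P1_sat + x2*P2_sat
x2 = 1 - x1 = 1 - 0.88 = 0.12
P = 0.88*94 + 0.12*127
P = 82.72 + 15.24
P = 97.96 kPa


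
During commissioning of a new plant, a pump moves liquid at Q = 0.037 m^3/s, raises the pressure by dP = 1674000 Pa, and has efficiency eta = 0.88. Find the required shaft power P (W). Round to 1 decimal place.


P = Q * dP / eta
P = 0.037 * 1674000 / 0.88
P = 61938.0 / 0.88
P = 70384.1 W


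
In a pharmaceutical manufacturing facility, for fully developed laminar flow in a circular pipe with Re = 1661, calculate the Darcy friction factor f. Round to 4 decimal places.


f = 64 / Re
f = 64 / 1661
f = 0.0385


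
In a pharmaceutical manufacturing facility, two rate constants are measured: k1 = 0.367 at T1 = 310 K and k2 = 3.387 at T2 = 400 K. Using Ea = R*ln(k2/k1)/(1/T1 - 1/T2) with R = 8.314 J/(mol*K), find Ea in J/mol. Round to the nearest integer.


Ea = R * ln(k2/k1) / (1/T1 - 1/T2)
ln(k2/k1) = ln(3.387/0.367) = 2.222338
1/T1 - 1/T2 = 1/310 - 1/400 = 0.000725806452
Ea = 8.314 * 2.222338 / 0.000725806452
Ea = 25457 J/mol


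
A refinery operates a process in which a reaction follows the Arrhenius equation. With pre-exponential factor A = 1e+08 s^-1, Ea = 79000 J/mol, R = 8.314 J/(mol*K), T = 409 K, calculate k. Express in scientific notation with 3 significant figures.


k = A * exp(-Ea/(R*T))
k = 1e+08 * exp(-79000 / (8.314 * 409))
k = 1e+08 * exp(-23.232383)
k = 8.13e-03


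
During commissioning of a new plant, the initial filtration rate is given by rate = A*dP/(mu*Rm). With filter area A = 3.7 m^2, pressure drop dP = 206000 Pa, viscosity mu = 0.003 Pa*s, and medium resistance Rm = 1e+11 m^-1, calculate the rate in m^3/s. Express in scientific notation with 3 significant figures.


rate = A * dP / (mu * Rm)
rate = 3.7 * 206000 / (0.003 * 1e+11)
rate = 762200.0 / 3.000e+08
rate = 2.54e-03 m^3/s


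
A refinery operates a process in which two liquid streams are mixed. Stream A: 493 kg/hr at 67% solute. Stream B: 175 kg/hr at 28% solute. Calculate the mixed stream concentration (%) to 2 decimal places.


Mass balance on solute: F1*x1 + F2*x2 = F3*x3
F3 = F1 + F2 = 493 + 175 = 668 kg/hr
x3 = (F1*x1 + F2*x2)/F3
x3 = (493*0.67 + 175*0.28) / 668
x3 = 56.78%


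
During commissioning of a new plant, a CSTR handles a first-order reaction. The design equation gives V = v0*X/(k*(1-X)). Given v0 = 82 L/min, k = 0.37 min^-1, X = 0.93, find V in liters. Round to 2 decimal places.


V = v0 * X / (k * (1 - X))
V = 82 * 0.93 / (0.37 * (1 - 0.93))
V = 76.26 / (0.37 * 0.07)
V = 76.26 / 0.0259
V = 2944.40 L


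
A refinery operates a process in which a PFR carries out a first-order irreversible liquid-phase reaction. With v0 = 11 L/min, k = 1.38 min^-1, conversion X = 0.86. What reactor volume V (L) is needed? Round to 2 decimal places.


V = (v0/k) * ln(1/(1-X))
V = (11/1.38) * ln(1/(1-0.86))
V = 7.971014 * ln(7.142857)
V = 7.971014 * 1.966113
V = 15.67 L


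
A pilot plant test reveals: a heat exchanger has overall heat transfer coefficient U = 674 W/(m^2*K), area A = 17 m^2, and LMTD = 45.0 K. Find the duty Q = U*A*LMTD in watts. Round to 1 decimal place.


Q = U * A * LMTD
Q = 674 * 17 * 45.0
Q = 515610.0 W


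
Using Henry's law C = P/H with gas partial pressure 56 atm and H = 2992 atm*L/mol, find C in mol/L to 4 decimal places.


C = P / H
C = 56 / 2992
C = 0.0187 mol/L


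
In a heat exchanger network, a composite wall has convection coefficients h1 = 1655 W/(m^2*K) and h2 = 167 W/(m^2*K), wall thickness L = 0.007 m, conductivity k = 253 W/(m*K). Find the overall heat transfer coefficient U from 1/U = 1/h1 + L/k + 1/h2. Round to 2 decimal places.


1/U = 1/h1 + L/k + 1/h2
1/U = 1/1655 + 0.007/253 + 1/167
1/U = 0.0006042296 + 2.7668e-05 + 0.005988024
1/U = 0.0066199216
U = 151.06 W/(m^2*K)


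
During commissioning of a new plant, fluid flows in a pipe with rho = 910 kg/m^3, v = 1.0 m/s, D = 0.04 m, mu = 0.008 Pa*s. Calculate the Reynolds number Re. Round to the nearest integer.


Re = rho * v * D / mu
Re = 910 * 1.0 * 0.04 / 0.008
Re = 36.4 / 0.008
Re = 4550


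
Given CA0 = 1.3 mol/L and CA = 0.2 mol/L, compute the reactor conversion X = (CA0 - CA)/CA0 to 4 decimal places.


X = (CA0 - CA) / CA0
X = (1.3 - 0.2) / 1.3
X = 1.1 / 1.3
X = 0.8462


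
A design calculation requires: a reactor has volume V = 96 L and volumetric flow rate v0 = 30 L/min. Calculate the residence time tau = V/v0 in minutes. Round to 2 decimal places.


tau = V / v0
tau = 96 / 30
tau = 3.20 min


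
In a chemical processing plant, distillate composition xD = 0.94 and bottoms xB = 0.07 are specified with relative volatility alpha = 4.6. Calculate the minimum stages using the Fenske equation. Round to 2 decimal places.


N_min = ln((xD*(1-xB))/(xB*(1-xD))) / ln(alpha)
Numerator inside ln: 0.8742 / 0.0042 = 208.142857
ln(208.142857) = 5.338225
ln(alpha) = ln(4.6) = 1.526056
N_min = 5.338225 / 1.526056 = 3.50


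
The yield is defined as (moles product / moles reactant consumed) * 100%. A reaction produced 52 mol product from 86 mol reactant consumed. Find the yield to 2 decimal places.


Yield = (moles product / moles consumed) * 100%
Yield = (52 / 86) * 100
Yield = 0.6047 * 100
Yield = 60.47%


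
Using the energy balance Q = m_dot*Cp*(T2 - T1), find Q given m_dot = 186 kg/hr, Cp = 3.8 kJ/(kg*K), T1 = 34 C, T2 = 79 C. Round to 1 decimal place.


Q = m_dot * Cp * (T2 - T1)
Q = 186 * 3.8 * (79 - 34)
Q = 186 * 3.8 * 45
Q = 31806.0 kJ/hr


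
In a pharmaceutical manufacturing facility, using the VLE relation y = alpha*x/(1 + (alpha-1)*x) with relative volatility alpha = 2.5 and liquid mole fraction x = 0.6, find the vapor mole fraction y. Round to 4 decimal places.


y = alpha*x / (1 + (alpha-1)*x)
y = 2.5*0.6 / (1 + (2.5-1)*0.6)
y = 1.5 / (1 + 0.9)
y = 1.5 / 1.9
y = 0.7895


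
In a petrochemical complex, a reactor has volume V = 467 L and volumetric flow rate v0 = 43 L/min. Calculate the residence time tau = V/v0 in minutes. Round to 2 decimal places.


tau = V / v0
tau = 467 / 43
tau = 10.86 min


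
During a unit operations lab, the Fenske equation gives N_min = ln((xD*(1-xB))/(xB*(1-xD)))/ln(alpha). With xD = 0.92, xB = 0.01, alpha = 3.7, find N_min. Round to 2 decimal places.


N_min = ln((xD*(1-xB))/(xB*(1-xD))) / ln(alpha)
Numerator inside ln: 0.9108 / 0.0008 = 1138.5
ln(1138.5) = 7.037467
ln(alpha) = ln(3.7) = 1.308333
N_min = 7.037467 / 1.308333 = 5.38


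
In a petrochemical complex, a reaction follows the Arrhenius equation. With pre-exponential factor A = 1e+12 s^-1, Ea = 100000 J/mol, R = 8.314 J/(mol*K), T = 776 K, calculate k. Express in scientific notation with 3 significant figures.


k = A * exp(-Ea/(R*T))
k = 1e+12 * exp(-100000 / (8.314 * 776))
k = 1e+12 * exp(-15.499877)
k = 1.86e+05


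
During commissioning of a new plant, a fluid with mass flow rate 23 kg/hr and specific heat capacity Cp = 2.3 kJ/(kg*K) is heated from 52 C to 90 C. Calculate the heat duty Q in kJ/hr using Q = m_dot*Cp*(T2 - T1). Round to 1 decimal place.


Q = m_dot * Cp * (T2 - T1)
Q = 23 * 2.3 * (90 - 52)
Q = 23 * 2.3 * 38
Q = 2010.2 kJ/hr


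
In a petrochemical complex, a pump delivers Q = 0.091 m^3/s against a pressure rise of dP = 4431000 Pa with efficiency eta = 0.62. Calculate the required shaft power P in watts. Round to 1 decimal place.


P = Q * dP / eta
P = 0.091 * 4431000 / 0.62
P = 403221.0 / 0.62
P = 650356.5 W


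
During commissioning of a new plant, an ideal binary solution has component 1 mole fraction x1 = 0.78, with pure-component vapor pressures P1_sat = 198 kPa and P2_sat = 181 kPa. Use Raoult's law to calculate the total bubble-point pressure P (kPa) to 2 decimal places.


P = x1*P1_sat + x2*P2_sat
x2 = 1 - x1 = 1 - 0.78 = 0.22
P = 0.78*198 + 0.22*181
P = 154.44 + 39.82
P = 194.26 kPa


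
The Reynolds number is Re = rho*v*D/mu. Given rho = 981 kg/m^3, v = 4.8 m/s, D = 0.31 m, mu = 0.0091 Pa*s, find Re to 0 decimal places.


Re = rho * v * D / mu
Re = 981 * 4.8 * 0.31 / 0.0091
Re = 1459.728 / 0.0091
Re = 160410


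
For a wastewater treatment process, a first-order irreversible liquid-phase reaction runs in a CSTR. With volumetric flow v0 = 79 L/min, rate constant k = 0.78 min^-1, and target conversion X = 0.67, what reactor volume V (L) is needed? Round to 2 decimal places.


V = v0 * X / (k * (1 - X))
V = 79 * 0.67 / (0.78 * (1 - 0.67))
V = 52.93 / (0.78 * 0.33)
V = 52.93 / 0.2574
V = 205.63 L


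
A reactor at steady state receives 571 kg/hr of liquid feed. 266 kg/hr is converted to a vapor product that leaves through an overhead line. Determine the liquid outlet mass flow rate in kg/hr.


Steady-state mass balance on the main outlet: F_out = F_in - F_removed
F_out = 571 - 266
F_out = 305 kg/hr


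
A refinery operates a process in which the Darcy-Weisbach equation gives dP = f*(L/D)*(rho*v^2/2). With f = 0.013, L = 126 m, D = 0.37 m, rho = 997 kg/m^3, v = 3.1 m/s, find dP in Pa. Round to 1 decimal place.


dP = f * (L/D) * (rho*v^2/2)
dP = 0.013 * (126/0.37) * (997*3.1^2/2)
L/D = 340.54054054
rho*v^2/2 = 997*9.61/2 = 4790.585
dP = 0.013 * 340.54054054 * 4790.585
dP = 21208.0 Pa
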